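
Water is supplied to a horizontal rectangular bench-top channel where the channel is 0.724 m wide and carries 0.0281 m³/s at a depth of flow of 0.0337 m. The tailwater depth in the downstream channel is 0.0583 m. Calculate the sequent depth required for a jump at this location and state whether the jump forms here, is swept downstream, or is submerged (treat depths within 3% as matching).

q = Q/b = 0.0281/0.724 = 0.0388 m²/s; V₁ = q/y₁ = 1.15 m/s. Fr₁ = V₁/√(g·y₁) = 2.00.
Bélanger equation: y₂/y₁ = ½[√(1 + 8Fr₁²) − 1] = ½[√33.10 − 1] = 2.38.
y₂ = 2.38 × 0.0337 = 0.0801 m.
Tailwater y_tw = 0.0583 m: y_tw < y₂, so the jump is swept downstream.

y₂ = 0.0801 m; the jump is swept downstream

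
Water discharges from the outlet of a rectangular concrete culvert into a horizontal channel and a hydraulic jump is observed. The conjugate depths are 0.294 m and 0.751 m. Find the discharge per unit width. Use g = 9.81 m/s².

q = 1.06 m²/s

For a rectangular channel the momentum equation gives q² = ½·g·y₁·y₂·(y₁ + y₂) = ½×9.81×0.294×0.751×1.04 = 1.13.
q = √1.13 = 1.06 m²/s.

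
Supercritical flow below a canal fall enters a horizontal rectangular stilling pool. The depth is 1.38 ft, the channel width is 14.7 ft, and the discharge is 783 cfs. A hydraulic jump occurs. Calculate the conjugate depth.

q = Q/b = 783/14.7 = 53.3 ft²/s; V₁ = q/y₁ = 38.6 ft/s. Fr₁ = V₁/√(g·y₁) = 5.79.
Bélanger equation: y₂/y₁ = ½[√(1 + 8Fr₁²) − 1] = ½[√269.2 − 1] = 7.70.
y₂ = 7.70 × 1.38 = 10.6 ft.

y₂ = 10.6 ft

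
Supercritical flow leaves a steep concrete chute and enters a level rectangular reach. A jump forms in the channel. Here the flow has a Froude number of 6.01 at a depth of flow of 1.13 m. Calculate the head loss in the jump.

ΔE = 12.2 m

Fr₁ = 6.01 (given).
Bélanger equation: y₂/y₁ = ½[√(1 + 8Fr₁²) − 1] = ½[√290.0 − 1] = 8.01.
y₂ = 8.01 × 1.13 = 9.06 m.
V₁ = Fr₁·√(g·y₁) = 6.01×√(9.81×1.13) = 20.0 m/s; q = V₁·y₁ = 22.6 m²/s. V₂ = q/y₂ = 22.6/9.06 = 2.50 m/s. E₁ = y₁ + V₁²/2g = 21.5 m; E₂ = y₂ + V₂²/2g = 9.37 m. ΔE = E₁ − E₂ = 12.2 m.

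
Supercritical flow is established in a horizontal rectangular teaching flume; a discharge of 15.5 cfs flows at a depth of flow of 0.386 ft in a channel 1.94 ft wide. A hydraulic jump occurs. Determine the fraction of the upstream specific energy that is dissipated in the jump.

q = Q/b = 15.5/1.94 = 7.99 ft²/s; V₁ = q/y₁ = 20.7 ft/s. Fr₁ = V₁/√(g·y₁) = 5.87.
From the momentum equation for a rectangular channel, y₂/y₁ = ½[√(1 + 8Fr₁²) − 1] = ½[√276.8 − 1] = 7.82.
y₂ = 7.82 × 0.386 = 3.02 ft.
E₁ = y₁ + V₁²/2g = 7.04 ft. ΔE = (y₂ − y₁)³/(4y₁y₂) = 3.91 ft. ΔE/E₁ = 3.91/7.04 = 0.556.

ΔE/E₁ = 0.556 (55.6%)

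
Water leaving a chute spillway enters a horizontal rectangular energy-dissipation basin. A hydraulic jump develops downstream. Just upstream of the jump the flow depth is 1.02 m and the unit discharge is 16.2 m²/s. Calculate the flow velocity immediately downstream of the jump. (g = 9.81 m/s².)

V₁ = q/y₁ = 16.2/1.02 = 15.9 m/s. Fr₁ = V₁/√(g·y₁) = 15.9/√(9.81×1.02) = 5.02.
Bélanger equation: y₂/y₁ = ½[√(1 + 8Fr₁²) − 1] = ½[√202.7 − 1] = 6.62.
y₂ = 6.62 × 1.02 = 6.75 m.
V₂ = q/y₂ = 16.2/6.75 = 2.40 m/s.

V₂ = 2.40 m/s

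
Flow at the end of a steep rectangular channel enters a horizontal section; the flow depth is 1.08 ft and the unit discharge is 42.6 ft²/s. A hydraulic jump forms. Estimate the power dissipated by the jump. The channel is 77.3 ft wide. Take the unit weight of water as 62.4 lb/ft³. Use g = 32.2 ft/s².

V₁ = q/y₁ = 42.6/1.08 = 39.4 ft/s. Fr₁ = V₁/√(g·y₁) = 39.4/√(32.2×1.08) = 6.69.
Bélanger equation: y₂/y₁ = ½[√(1 + 8Fr₁²) − 1] = ½[√358.9 − 1] = 8.97.
y₂ = 8.97 × 1.08 = 9.69 ft.
V₂ = q/y₂ = 42.6/9.69 = 4.40 ft/s. E₁ = y₁ + V₁²/2g = 25.2 ft; E₂ = y₂ + V₂²/2g = 9.99 ft. ΔE = E₁ − E₂ = 15.2 ft.
Q = q·b = 42.6 × 77.3 = 3293 cfs. P = γ·Q·ΔE/550 = 62.4 × 3293 × 15.2 / 550 = 5697 hp.

P = 5697 hp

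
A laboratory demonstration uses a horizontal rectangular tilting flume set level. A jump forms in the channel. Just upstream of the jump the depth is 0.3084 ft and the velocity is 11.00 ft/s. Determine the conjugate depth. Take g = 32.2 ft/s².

y₂ = 1.376 ft

Fr₁ = V₁/√(g·y₁) = 11.00/√(32.2×0.3084) = 3.491.
Conjugate-depth relation: y₂/y₁ = ½[√(1 + 8Fr₁²) − 1] = ½[√98.478 − 1] = 4.462.
y₂ = 4.462 × 0.3084 = 1.376 ft.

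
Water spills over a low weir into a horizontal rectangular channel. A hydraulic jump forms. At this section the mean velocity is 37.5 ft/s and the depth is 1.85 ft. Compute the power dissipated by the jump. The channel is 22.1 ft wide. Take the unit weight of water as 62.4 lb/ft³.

Fr₁ = V₁/√(g·y₁) = 37.5/√(32.2×1.85) = 4.86.
Bélanger equation: y₂/y₁ = ½[√(1 + 8Fr₁²) − 1] = ½[√189.9 − 1] = 6.39.
y₂ = 6.39 × 1.85 = 11.8 ft.
q = V₁·y₁ = 37.5 × 1.85 = 69.4 ft²/s. V₂ = q/y₂ = 69.4/11.8 = 5.87 ft/s. E₁ = y₁ + V₁²/2g = 23.7 ft; E₂ = y₂ + V₂²/2g = 12.4 ft. ΔE = E₁ − E₂ = 11.3 ft.
Q = q·b = 69.4 × 22.1 = 1533 cfs. P = γ·Q·ΔE/550 = 62.4 × 1533 × 11.3 / 550 = 1971 hp.

P = 1971 hp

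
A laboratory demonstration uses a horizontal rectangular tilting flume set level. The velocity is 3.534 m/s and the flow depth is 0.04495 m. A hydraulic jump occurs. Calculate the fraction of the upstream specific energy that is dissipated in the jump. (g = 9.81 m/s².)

Fr₁ = V₁/√(g·y₁) = 3.534/√(9.81×0.04495) = 5.322.
From the momentum equation for a rectangular channel, y₂/y₁ = ½[√(1 + 8Fr₁²) − 1] = ½[√227.58 − 1] = 7.043.
y₂ = 7.043 × 0.04495 = 0.3166 m.
E₁ = y₁ + V₁²/2g = 0.6815 m. ΔE = (y₂ − y₁)³/(4y₁y₂) = 0.3521 m. ΔE/E₁ = 0.3521/0.6815 = 0.517.

ΔE/E₁ = 0.517 (51.7%)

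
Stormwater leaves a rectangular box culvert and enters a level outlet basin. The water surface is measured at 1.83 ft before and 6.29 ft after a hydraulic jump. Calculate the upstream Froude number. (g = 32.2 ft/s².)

Fr₁ = 2.76

For a rectangular channel the momentum equation gives q² = ½·g·y₁·y₂·(y₁ + y₂) = ½×32.2×1.83×6.29×8.12 = 1505.
q = √1505 = 38.8 ft²/s.
V₁ = q/y₁ = 21.2 ft/s; Fr₁ = V₁/√(g·y₁) = 2.76.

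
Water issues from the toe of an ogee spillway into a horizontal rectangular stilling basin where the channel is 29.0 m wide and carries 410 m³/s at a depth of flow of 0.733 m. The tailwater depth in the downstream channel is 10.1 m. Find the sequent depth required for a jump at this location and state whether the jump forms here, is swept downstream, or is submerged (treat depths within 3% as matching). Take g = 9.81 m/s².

y₂ = 7.10 m; the jump is submerged

q = Q/b = 410/29.0 = 14.1 m²/s; V₁ = q/y₁ = 19.3 m/s. Fr₁ = V₁/√(g·y₁) = 7.19.
Conjugate-depth relation: y₂/y₁ = ½[√(1 + 8Fr₁²) − 1] = ½[√414.9 − 1] = 9.68.
y₂ = 9.68 × 0.733 = 7.10 m.
Tailwater y_tw = 10.1 m: y_tw > y₂, so the jump is submerged.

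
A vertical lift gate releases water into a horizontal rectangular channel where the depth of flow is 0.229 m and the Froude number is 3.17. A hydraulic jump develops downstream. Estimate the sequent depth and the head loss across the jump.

Fr₁ = 3.17 (given).
Conjugate-depth relation: y₂/y₁ = ½[√(1 + 8Fr₁²) − 1] = ½[√81.39 − 1] = 4.01.
y₂ = 4.01 × 0.229 = 0.918 m.
V₁ = Fr₁·√(g·y₁) = 3.17×√(9.81×0.229) = 4.75 m/s; q = V₁·y₁ = 1.09 m²/s. V₂ = q/y₂ = 1.09/0.918 = 1.18 m/s. E₁ = y₁ + V₁²/2g = 1.38 m; E₂ = y₂ + V₂²/2g = 0.990 m. ΔE = E₁ − E₂ = 0.390 m.

y₂ = 0.918 m; ΔE = 0.390 m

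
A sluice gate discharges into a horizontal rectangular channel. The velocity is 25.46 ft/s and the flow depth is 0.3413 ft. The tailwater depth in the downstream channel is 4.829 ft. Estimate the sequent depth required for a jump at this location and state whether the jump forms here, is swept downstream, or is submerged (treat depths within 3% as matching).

Fr₁ = V₁/√(g·y₁) = 25.46/√(32.2×0.3413) = 7.680.
By Bélanger, y₂/y₁ = ½[√(1 + 8Fr₁²) − 1] = ½[√472.86 − 1] = 10.37.
y₂ = 10.37 × 0.3413 = 3.540 ft.
Tailwater y_tw = 4.829 ft: y_tw > y₂, so the jump is submerged.

y₂ = 3.540 ft; the jump is submerged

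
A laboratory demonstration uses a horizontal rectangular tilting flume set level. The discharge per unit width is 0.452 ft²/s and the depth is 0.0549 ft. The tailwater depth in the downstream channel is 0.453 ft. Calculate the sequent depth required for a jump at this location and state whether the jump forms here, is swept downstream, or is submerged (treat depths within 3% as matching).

y₂ = 0.454 ft; the jump forms here

V₁ = q/y₁ = 0.452/0.0549 = 8.23 ft/s. Fr₁ = V₁/√(g·y₁) = 8.23/√(32.2×0.0549) = 6.19.
Bélanger equation: y₂/y₁ = ½[√(1 + 8Fr₁²) − 1] = ½[√307.8 − 1] = 8.27.
y₂ = 8.27 × 0.0549 = 0.454 ft.
Tailwater y_tw = 0.453 ft: y_tw ≈ y₂, so the jump forms here.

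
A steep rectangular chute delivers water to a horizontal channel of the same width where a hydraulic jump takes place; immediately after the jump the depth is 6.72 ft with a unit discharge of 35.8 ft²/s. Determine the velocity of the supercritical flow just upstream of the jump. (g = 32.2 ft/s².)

V₁ = 24.7 ft/s

V₂ = q/y₂ = 35.8/6.72 = 5.33 ft/s; Fr₂ = V₂/√(g·y₂) = 0.362.
From the momentum equation (using Fr₂), y₁/y₂ = ½[√(1 + 8Fr₂²) − 1] = ½[√2.049 − 1] = 0.216.
y₁ = 0.216 × 6.72 = 1.45 ft.
V₁ = q/y₁ = 35.8/1.45 = 24.7 ft/s.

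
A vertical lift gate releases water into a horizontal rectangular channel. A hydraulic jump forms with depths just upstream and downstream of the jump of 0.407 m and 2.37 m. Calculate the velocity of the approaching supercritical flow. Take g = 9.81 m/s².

For a rectangular channel the momentum equation gives q² = ½·g·y₁·y₂·(y₁ + y₂) = ½×9.81×0.407×2.37×2.78 = 13.1.
q = √13.1 = 3.62 m²/s.
V₁ = q/y₁ = 3.62/0.407 = 8.91 m/s.

V₁ = 8.91 m/s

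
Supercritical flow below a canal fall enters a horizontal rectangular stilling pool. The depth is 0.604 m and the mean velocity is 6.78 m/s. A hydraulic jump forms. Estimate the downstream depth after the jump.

y₂ = 2.10 m

Fr₁ = V₁/√(g·y₁) = 6.78/√(9.81×0.604) = 2.79.
From the momentum equation for a rectangular channel, y₂/y₁ = ½[√(1 + 8Fr₁²) − 1] = ½[√63.06 − 1] = 3.47.
y₂ = 3.47 × 0.604 = 2.10 m.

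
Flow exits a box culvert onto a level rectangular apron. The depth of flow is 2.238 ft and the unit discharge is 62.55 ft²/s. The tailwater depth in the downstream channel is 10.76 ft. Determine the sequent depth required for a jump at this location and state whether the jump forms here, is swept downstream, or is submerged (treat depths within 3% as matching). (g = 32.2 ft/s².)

y₂ = 9.361 ft; the jump is submerged

V₁ = q/y₁ = 62.55/2.238 = 27.95 ft/s. Fr₁ = V₁/√(g·y₁) = 27.95/√(32.2×2.238) = 3.292.
Bélanger equation: y₂/y₁ = ½[√(1 + 8Fr₁²) − 1] = ½[√87.718 − 1] = 4.183.
y₂ = 4.183 × 2.238 = 9.361 ft.
Tailwater y_tw = 10.76 ft: y_tw > y₂, so the jump is submerged.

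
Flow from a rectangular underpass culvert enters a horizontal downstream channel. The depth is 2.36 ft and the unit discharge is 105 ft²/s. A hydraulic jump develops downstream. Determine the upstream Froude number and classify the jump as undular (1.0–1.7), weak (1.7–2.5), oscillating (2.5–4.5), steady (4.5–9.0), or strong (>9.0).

V₁ = q/y₁ = 105/2.36 = 44.5 ft/s. Fr₁ = V₁/√(g·y₁) = 44.5/√(32.2×2.36) = 5.10.
Fr₁ = 5.10 lies in the steady range.

Fr₁ = 5.10; steady jump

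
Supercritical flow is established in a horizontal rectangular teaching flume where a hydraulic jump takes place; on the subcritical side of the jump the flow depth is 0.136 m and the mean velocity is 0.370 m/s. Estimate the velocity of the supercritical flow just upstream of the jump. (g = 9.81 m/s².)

Fr₂ = V₂/√(g·y₂) = 0.370/√(9.81×0.136) = 0.320.
Since the conjugate-depth ratio holds either way, y₁/y₂ = ½[√(1 + 8Fr₂²) − 1] = ½[√1.821 − 1] = 0.175.
y₁ = 0.175 × 0.136 = 0.0238 m.
V₁ = q/y₁ = 0.0503/0.0238 = 2.12 m/s.

V₁ = 2.12 m/s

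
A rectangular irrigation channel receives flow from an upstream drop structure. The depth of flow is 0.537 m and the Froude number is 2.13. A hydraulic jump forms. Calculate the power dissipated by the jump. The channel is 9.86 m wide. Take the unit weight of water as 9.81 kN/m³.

P = 50.1 kW

Fr₁ = 2.13 (given).
By Bélanger, y₂/y₁ = ½[√(1 + 8Fr₁²) − 1] = ½[√37.30 − 1] = 2.55.
y₂ = 2.55 × 0.537 = 1.37 m.
V₁ = Fr₁·√(g·y₁) = 2.13×√(9.81×0.537) = 4.89 m/s; q = V₁·y₁ = 2.63 m²/s. V₂ = q/y₂ = 2.63/1.37 = 1.91 m/s. E₁ = y₁ + V₁²/2g = 1.76 m; E₂ = y₂ + V₂²/2g = 1.56 m. ΔE = E₁ − E₂ = 0.197 m.
Q = q·b = 2.63 × 9.86 = 25.9 m³/s. P = γ·Q·ΔE = 9.81 × 25.9 × 0.197 = 50.1 kW.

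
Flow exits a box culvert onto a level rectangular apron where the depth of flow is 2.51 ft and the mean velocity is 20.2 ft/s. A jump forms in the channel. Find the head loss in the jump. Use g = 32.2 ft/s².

Fr₁ = V₁/√(g·y₁) = 20.2/√(32.2×2.51) = 2.25.
Bélanger equation: y₂/y₁ = ½[√(1 + 8Fr₁²) − 1] = ½[√41.39 − 1] = 2.72.
y₂ = 2.72 × 2.51 = 6.82 ft.
q = V₁·y₁ = 20.2 × 2.51 = 50.7 ft²/s. V₂ = q/y₂ = 50.7/6.82 = 7.44 ft/s. E₁ = y₁ + V₁²/2g = 8.85 ft; E₂ = y₂ + V₂²/2g = 7.68 ft. ΔE = E₁ − E₂ = 1.17 ft.

ΔE = 1.17 ft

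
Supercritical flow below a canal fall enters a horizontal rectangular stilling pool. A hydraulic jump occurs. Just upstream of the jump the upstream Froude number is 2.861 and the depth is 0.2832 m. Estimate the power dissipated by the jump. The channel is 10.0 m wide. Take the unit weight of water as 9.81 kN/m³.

P = 44.87 kW

Fr₁ = 2.861 (given).
By Bélanger, y₂/y₁ = ½[√(1 + 8Fr₁²) − 1] = ½[√66.483 − 1] = 3.577.
y₂ = 3.577 × 0.2832 = 1.013 m.
Head loss: ΔE = (y₂ − y₁)³/(4y₁y₂) = (1.013 − 0.2832)³/(4×0.2832×1.013) = 0.3886/1.147 = 0.3387 m.
V₁ = Fr₁·√(g·y₁) = 2.861×√(9.81×0.2832) = 4.769 m/s; q = V₁·y₁ = 1.350 m²/s. Q = q·b = 1.350 × 10.0 = 13.50 m³/s. P = γ·Q·ΔE = 9.81 × 13.50 × 0.3387 = 44.87 kW.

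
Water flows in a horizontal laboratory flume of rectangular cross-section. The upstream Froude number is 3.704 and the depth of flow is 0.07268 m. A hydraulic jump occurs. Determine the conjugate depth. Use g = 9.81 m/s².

y₂ = 0.3461 m

Fr₁ = 3.704 (given).
Bélanger equation: y₂/y₁ = ½[√(1 + 8Fr₁²) − 1] = ½[√110.76 − 1] = 4.762.
y₂ = 4.762 × 0.07268 = 0.3461 m.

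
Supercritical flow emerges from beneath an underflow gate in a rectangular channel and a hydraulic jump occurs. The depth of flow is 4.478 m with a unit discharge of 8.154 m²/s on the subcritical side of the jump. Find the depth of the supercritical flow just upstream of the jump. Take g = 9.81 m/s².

V₂ = q/y₂ = 8.154/4.478 = 1.821 m/s; Fr₂ = V₂/√(g·y₂) = 0.2747.
From the momentum equation (using Fr₂), y₁/y₂ = ½[√(1 + 8Fr₂²) − 1] = ½[√1.6038 − 1] = 0.1332.
y₁ = 0.1332 × 4.478 = 0.5965 m.

y₁ = 0.5965 m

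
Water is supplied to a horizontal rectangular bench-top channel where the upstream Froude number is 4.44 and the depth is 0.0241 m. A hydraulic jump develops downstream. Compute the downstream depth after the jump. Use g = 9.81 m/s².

Fr₁ = 4.44 (given).
Bélanger equation: y₂/y₁ = ½[√(1 + 8Fr₁²) − 1] = ½[√158.7 − 1] = 5.80.
y₂ = 5.80 × 0.0241 = 0.140 m.

y₂ = 0.140 m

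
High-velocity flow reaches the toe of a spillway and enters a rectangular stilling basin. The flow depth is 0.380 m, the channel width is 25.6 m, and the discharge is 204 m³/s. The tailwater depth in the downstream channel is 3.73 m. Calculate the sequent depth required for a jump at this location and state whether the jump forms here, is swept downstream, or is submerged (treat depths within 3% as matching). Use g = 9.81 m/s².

q = Q/b = 204/25.6 = 7.97 m²/s; V₁ = q/y₁ = 21.0 m/s. Fr₁ = V₁/√(g·y₁) = 10.9.
Bélanger equation: y₂/y₁ = ½[√(1 + 8Fr₁²) − 1] = ½[√944.7 − 1] = 14.9.
y₂ = 14.9 × 0.380 = 5.65 m.
Tailwater y_tw = 3.73 m: y_tw < y₂, so the jump is swept downstream.

y₂ = 5.65 m; the jump is swept downstream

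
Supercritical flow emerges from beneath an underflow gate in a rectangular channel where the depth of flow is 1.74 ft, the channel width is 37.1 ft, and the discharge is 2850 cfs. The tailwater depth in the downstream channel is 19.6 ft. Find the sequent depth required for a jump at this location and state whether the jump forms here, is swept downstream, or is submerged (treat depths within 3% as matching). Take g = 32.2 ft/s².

q = Q/b = 2850/37.1 = 76.8 ft²/s; V₁ = q/y₁ = 44.1 ft/s. Fr₁ = V₁/√(g·y₁) = 5.90.
Conjugate-depth relation: y₂/y₁ = ½[√(1 + 8Fr₁²) − 1] = ½[√279.3 − 1] = 7.86.
y₂ = 7.86 × 1.74 = 13.7 ft.
Tailwater y_tw = 19.6 ft: y_tw > y₂, so the jump is submerged.

y₂ = 13.7 ft; the jump is submerged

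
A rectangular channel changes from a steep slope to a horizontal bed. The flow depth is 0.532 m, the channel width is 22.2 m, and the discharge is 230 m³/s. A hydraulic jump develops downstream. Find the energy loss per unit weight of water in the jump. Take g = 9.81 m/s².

ΔE = 13.6 m

q = Q/b = 230/22.2 = 10.4 m²/s; V₁ = q/y₁ = 19.5 m/s. Fr₁ = V₁/√(g·y₁) = 8.52.
Conjugate-depth relation: y₂/y₁ = ½[√(1 + 8Fr₁²) − 1] = ½[√582.3 − 1] = 11.6.
y₂ = 11.6 × 0.532 = 6.15 m.
Head loss: ΔE = (y₂ − y₁)³/(4y₁y₂) = (6.15 − 0.532)³/(4×0.532×6.15) = 178/13.1 = 13.6 m.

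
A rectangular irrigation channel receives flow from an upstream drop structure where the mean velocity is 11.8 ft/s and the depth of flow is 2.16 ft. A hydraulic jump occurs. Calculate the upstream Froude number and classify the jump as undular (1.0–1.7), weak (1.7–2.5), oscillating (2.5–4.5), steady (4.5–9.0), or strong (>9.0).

Fr₁ = V₁/√(g·y₁) = 11.8/√(32.2×2.16) = 1.41.
Fr₁ = 1.41 lies in the undular range.

Fr₁ = 1.41; undular jump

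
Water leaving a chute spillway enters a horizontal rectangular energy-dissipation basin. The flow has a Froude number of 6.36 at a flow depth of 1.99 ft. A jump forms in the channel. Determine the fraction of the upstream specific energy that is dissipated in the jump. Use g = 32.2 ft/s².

ΔE/E₁ = 0.586 (58.6%)

Fr₁ = 6.36 (given).
Conjugate-depth relation: y₂/y₁ = ½[√(1 + 8Fr₁²) − 1] = ½[√324.6 − 1] = 8.51.
y₂ = 8.51 × 1.99 = 16.9 ft.
E₁ = y₁(1 + Fr₁²/2) = 1.99×(1 + 6.36²/2) = 42.2 ft. ΔE = (y₂ − y₁)³/(4y₁y₂) = 24.7 ft. ΔE/E₁ = 24.7/42.2 = 0.586.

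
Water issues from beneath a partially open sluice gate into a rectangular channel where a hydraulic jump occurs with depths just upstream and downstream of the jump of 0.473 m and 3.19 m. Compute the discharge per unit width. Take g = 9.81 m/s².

q = 5.21 m²/s

For a rectangular channel the momentum equation gives q² = ½·g·y₁·y₂·(y₁ + y₂) = ½×9.81×0.473×3.19×3.66 = 27.1.
q = √27.1 = 5.21 m²/s.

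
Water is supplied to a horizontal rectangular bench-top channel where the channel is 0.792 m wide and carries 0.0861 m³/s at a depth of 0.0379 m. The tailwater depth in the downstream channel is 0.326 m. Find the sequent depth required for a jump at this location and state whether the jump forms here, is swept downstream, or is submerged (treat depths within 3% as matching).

y₂ = 0.234 m; the jump is submerged

q = Q/b = 0.0861/0.792 = 0.109 m²/s; V₁ = q/y₁ = 2.87 m/s. Fr₁ = V₁/√(g·y₁) = 4.70.
From the momentum equation for a rectangular channel, y₂/y₁ = ½[√(1 + 8Fr₁²) − 1] = ½[√178.0 − 1] = 6.17.
y₂ = 6.17 × 0.0379 = 0.234 m.
Tailwater y_tw = 0.326 m: y_tw > y₂, so the jump is submerged.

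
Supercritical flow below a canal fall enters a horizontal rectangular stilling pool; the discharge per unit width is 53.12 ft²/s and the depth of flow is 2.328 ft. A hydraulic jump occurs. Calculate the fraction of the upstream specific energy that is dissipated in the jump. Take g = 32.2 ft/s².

V₁ = q/y₁ = 53.12/2.328 = 22.82 ft/s. Fr₁ = V₁/√(g·y₁) = 22.82/√(32.2×2.328) = 2.635.
By Bélanger, y₂/y₁ = ½[√(1 + 8Fr₁²) − 1] = ½[√56.565 − 1] = 3.260.
y₂ = 3.260 × 2.328 = 7.590 ft.
E₁ = y₁ + V₁²/2g = 10.41 ft. ΔE = (y₂ − y₁)³/(4y₁y₂) = 2.062 ft. ΔE/E₁ = 2.062/10.41 = 0.198.

ΔE/E₁ = 0.198 (19.8%)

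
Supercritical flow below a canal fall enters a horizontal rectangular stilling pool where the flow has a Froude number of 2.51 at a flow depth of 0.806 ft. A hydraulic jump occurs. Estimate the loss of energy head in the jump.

ΔE = 0.592 ft

Fr₁ = 2.51 (given).
Conjugate-depth relation: y₂/y₁ = ½[√(1 + 8Fr₁²) − 1] = ½[√51.40 − 1] = 3.08.
y₂ = 3.08 × 0.806 = 2.49 ft.
V₁ = Fr₁·√(g·y₁) = 2.51×√(32.2×0.806) = 12.8 ft/s; q = V₁·y₁ = 10.3 ft²/s. V₂ = q/y₂ = 10.3/2.49 = 4.15 ft/s. E₁ = y₁ + V₁²/2g = 3.34 ft; E₂ = y₂ + V₂²/2g = 2.75 ft. ΔE = E₁ − E₂ = 0.592 ft.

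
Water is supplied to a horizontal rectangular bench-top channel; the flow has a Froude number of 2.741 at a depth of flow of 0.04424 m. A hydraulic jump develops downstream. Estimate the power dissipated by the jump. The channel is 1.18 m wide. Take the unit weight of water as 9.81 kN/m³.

P = 0.04192 kW

Fr₁ = 2.741 (given).
From the momentum equation for a rectangular channel, y₂/y₁ = ½[√(1 + 8Fr₁²) − 1] = ½[√61.105 − 1] = 3.408.
y₂ = 3.408 × 0.04424 = 0.1508 m.
Head loss: ΔE = (y₂ − y₁)³/(4y₁y₂) = (0.1508 − 0.04424)³/(4×0.04424×0.1508) = 0.001210/0.02668 = 0.04533 m.
V₁ = Fr₁·√(g·y₁) = 2.741×√(9.81×0.04424) = 1.806 m/s; q = V₁·y₁ = 0.07989 m²/s. Q = q·b = 0.07989 × 1.18 = 0.09426 m³/s. P = γ·Q·ΔE = 9.81 × 0.09426 × 0.04533 = 0.04192 kW.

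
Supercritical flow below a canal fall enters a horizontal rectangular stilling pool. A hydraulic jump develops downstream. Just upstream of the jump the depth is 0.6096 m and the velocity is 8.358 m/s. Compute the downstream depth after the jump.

Fr₁ = V₁/√(g·y₁) = 8.358/√(9.81×0.6096) = 3.418.
Conjugate-depth relation: y₂/y₁ = ½[√(1 + 8Fr₁²) − 1] = ½[√94.450 − 1] = 4.359.
y₂ = 4.359 × 0.6096 = 2.657 m.

y₂ = 2.657 m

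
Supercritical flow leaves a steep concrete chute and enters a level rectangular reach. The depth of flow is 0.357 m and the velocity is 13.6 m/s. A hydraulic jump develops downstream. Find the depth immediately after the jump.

Fr₁ = V₁/√(g·y₁) = 13.6/√(9.81×0.357) = 7.27.
By Bélanger, y₂/y₁ = ½[√(1 + 8Fr₁²) − 1] = ½[√423.5 − 1] = 9.79.
y₂ = 9.79 × 0.357 = 3.49 m.

y₂ = 3.49 m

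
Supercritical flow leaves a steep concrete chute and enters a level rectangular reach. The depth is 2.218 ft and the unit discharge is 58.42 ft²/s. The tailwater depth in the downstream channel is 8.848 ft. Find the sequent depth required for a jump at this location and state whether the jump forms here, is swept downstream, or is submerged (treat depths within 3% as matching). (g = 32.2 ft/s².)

V₁ = q/y₁ = 58.42/2.218 = 26.34 ft/s. Fr₁ = V₁/√(g·y₁) = 26.34/√(32.2×2.218) = 3.117.
By Bélanger, y₂/y₁ = ½[√(1 + 8Fr₁²) − 1] = ½[√78.709 − 1] = 3.936.
y₂ = 3.936 × 2.218 = 8.730 ft.
Tailwater y_tw = 8.848 ft: y_tw ≈ y₂, so the jump forms here.

y₂ = 8.730 ft; the jump forms here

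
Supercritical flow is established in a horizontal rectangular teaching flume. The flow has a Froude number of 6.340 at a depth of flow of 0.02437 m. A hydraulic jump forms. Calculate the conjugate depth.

y₂ = 0.2067 m

Fr₁ = 6.340 (given).
From the momentum equation for a rectangular channel, y₂/y₁ = ½[√(1 + 8Fr₁²) − 1] = ½[√322.56 − 1] = 8.480.
y₂ = 8.480 × 0.02437 = 0.2067 m.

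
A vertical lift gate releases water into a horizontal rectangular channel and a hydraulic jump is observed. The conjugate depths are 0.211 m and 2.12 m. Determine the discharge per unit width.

q = 2.26 m²/s

For a rectangular channel the momentum equation gives q² = ½·g·y₁·y₂·(y₁ + y₂) = ½×9.81×0.211×2.12×2.33 = 5.11.
q = √5.11 = 2.26 m²/s.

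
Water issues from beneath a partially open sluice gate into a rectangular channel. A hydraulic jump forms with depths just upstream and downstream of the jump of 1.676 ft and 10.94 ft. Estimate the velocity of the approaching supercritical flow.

V₁ = 36.41 ft/s

For a rectangular channel the momentum equation gives q² = ½·g·y₁·y₂·(y₁ + y₂) = ½×32.2×1.676×10.94×12.62 = 3724.
q = √3724 = 61.03 ft²/s.
V₁ = q/y₁ = 61.03/1.676 = 36.41 ft/s.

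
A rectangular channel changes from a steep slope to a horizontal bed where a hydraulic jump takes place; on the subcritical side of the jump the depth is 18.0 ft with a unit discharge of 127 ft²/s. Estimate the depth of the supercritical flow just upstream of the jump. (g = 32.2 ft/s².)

V₂ = q/y₂ = 127/18.0 = 7.06 ft/s; Fr₂ = V₂/√(g·y₂) = 0.293.
Applying the sequent-depth relation in reverse, y₁/y₂ = ½[√(1 + 8Fr₂²) − 1] = ½[√1.687 − 1] = 0.149.
y₁ = 0.149 × 18.0 = 2.69 ft.

y₁ = 2.69 ft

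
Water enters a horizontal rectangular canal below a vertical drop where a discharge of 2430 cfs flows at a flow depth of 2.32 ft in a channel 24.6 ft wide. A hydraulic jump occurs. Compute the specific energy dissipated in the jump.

q = Q/b = 2430/24.6 = 98.8 ft²/s; V₁ = q/y₁ = 42.6 ft/s. Fr₁ = V₁/√(g·y₁) = 4.93.
Conjugate-depth relation: y₂/y₁ = ½[√(1 + 8Fr₁²) − 1] = ½[√195.1 − 1] = 6.48.
y₂ = 6.48 × 2.32 = 15.0 ft.
Head loss: ΔE = (y₂ − y₁)³/(4y₁y₂) = (15.0 − 2.32)³/(4×2.32×15.0) = 2060/140 = 14.8 ft.

ΔE = 14.8 ft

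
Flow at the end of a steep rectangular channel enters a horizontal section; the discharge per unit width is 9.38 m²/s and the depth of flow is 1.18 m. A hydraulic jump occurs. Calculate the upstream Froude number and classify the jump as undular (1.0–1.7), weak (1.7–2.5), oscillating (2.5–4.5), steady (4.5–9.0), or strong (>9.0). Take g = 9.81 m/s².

V₁ = q/y₁ = 9.38/1.18 = 7.95 m/s. Fr₁ = V₁/√(g·y₁) = 7.95/√(9.81×1.18) = 2.34.
Fr₁ = 2.34 lies in the weak range.

Fr₁ = 2.34; weak jump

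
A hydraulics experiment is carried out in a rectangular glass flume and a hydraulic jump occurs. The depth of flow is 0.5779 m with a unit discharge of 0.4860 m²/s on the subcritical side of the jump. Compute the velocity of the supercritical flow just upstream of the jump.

V₂ = q/y₂ = 0.4860/0.5779 = 0.8410 m/s; Fr₂ = V₂/√(g·y₂) = 0.3532.
Since the conjugate-depth ratio holds either way, y₁/y₂ = ½[√(1 + 8Fr₂²) − 1] = ½[√1.9980 − 1] = 0.2068.
y₁ = 0.2068 × 0.5779 = 0.1195 m.
V₁ = q/y₁ = 0.4860/0.1195 = 4.067 m/s.

V₁ = 4.067 m/s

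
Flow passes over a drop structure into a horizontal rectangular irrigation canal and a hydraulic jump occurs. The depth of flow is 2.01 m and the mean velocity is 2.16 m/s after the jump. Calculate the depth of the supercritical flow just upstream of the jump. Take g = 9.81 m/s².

y₁ = 0.704 m

Fr₂ = V₂/√(g·y₂) = 2.16/√(9.81×2.01) = 0.486.
From the momentum equation (using Fr₂), y₁/y₂ = ½[√(1 + 8Fr₂²) − 1] = ½[√2.893 − 1] = 0.350.
y₁ = 0.350 × 2.01 = 0.704 m.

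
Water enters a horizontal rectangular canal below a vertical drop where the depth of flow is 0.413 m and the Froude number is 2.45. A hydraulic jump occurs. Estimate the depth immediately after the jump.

Fr₁ = 2.45 (given).
From the momentum equation for a rectangular channel, y₂/y₁ = ½[√(1 + 8Fr₁²) − 1] = ½[√49.02 − 1] = 3.00.
y₂ = 3.00 × 0.413 = 1.24 m.

y₂ = 1.24 m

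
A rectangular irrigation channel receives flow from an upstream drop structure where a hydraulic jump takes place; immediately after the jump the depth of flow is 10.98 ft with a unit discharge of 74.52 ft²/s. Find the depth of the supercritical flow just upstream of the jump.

V₂ = q/y₂ = 74.52/10.98 = 6.787 ft/s; Fr₂ = V₂/√(g·y₂) = 0.3609.
The Bélanger relation is symmetric: y₁/y₂ = ½[√(1 + 8Fr₂²) − 1] = ½[√2.0423 − 1] = 0.2145.
y₁ = 0.2145 × 10.98 = 2.356 ft.

y₁ = 2.356 ft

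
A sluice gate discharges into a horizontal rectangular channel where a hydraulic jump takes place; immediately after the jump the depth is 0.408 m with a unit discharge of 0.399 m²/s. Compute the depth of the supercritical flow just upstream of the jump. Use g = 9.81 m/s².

V₂ = q/y₂ = 0.399/0.408 = 0.978 m/s; Fr₂ = V₂/√(g·y₂) = 0.489.
Since the conjugate-depth ratio holds either way, y₁/y₂ = ½[√(1 + 8Fr₂²) − 1] = ½[√2.912 − 1] = 0.353.
y₁ = 0.353 × 0.408 = 0.144 m.

y₁ = 0.144 m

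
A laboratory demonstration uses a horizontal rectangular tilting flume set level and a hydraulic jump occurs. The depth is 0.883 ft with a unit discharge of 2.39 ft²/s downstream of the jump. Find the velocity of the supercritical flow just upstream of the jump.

V₁ = 7.22 ft/s

V₂ = q/y₂ = 2.39/0.883 = 2.71 ft/s; Fr₂ = V₂/√(g·y₂) = 0.508.
The Bélanger relation is symmetric: y₁/y₂ = ½[√(1 + 8Fr₂²) − 1] = ½[√3.061 − 1] = 0.375.
y₁ = 0.375 × 0.883 = 0.331 ft.
V₁ = q/y₁ = 2.39/0.331 = 7.22 ft/s.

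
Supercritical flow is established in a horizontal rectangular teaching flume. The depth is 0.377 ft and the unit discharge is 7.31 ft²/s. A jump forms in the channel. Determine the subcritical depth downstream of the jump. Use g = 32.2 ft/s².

V₁ = q/y₁ = 7.31/0.377 = 19.4 ft/s. Fr₁ = V₁/√(g·y₁) = 19.4/√(32.2×0.377) = 5.57.
Conjugate-depth relation: y₂/y₁ = ½[√(1 + 8Fr₁²) − 1] = ½[√248.8 − 1] = 7.39.
y₂ = 7.39 × 0.377 = 2.78 ft.

y₂ = 2.78 ft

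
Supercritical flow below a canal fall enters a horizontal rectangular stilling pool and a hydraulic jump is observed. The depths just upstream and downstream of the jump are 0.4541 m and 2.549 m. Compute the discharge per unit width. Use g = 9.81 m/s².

q = 4.129 m²/s

For a rectangular channel the momentum equation gives q² = ½·g·y₁·y₂·(y₁ + y₂) = ½×9.81×0.4541×2.549×3.003 = 17.05.
q = √17.05 = 4.129 m²/s.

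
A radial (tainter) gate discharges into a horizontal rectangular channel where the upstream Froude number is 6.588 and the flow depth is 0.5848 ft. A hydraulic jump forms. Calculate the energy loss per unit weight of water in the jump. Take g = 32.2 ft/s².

ΔE = 7.949 ft

Fr₁ = 6.588 (given).
Sequent-depth ratio: y₂/y₁ = ½[√(1 + 8Fr₁²) − 1] = ½[√348.21 − 1] = 8.830.
y₂ = 8.830 × 0.5848 = 5.164 ft.
V₁ = Fr₁·√(g·y₁) = 6.588×√(32.2×0.5848) = 28.59 ft/s; q = V₁·y₁ = 16.72 ft²/s. V₂ = q/y₂ = 16.72/5.164 = 3.238 ft/s. E₁ = y₁ + V₁²/2g = 13.28 ft; E₂ = y₂ + V₂²/2g = 5.327 ft. ΔE = E₁ − E₂ = 7.949 ft.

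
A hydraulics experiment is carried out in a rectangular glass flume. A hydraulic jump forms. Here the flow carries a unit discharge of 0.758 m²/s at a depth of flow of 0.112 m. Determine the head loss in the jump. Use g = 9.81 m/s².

ΔE = 1.45 m

V₁ = q/y₁ = 0.758/0.112 = 6.77 m/s. Fr₁ = V₁/√(g·y₁) = 6.77/√(9.81×0.112) = 6.46.
Bélanger equation: y₂/y₁ = ½[√(1 + 8Fr₁²) − 1] = ½[√334.5 − 1] = 8.64.
y₂ = 8.64 × 0.112 = 0.968 m.
V₂ = q/y₂ = 0.758/0.968 = 0.783 m/s. E₁ = y₁ + V₁²/2g = 2.45 m; E₂ = y₂ + V₂²/2g = 0.999 m. ΔE = E₁ − E₂ = 1.45 m.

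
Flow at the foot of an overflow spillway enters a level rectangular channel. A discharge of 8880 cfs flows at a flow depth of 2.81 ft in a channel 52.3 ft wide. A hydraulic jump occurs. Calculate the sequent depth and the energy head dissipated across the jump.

q = Q/b = 8880/52.3 = 170 ft²/s; V₁ = q/y₁ = 60.4 ft/s. Fr₁ = V₁/√(g·y₁) = 6.35.
Conjugate-depth relation: y₂/y₁ = ½[√(1 + 8Fr₁²) − 1] = ½[√323.8 − 1] = 8.50.
y₂ = 8.50 × 2.81 = 23.9 ft.
V₂ = q/y₂ = 170/23.9 = 7.11 ft/s. E₁ = y₁ + V₁²/2g = 59.5 ft; E₂ = y₂ + V₂²/2g = 24.7 ft. ΔE = E₁ − E₂ = 34.8 ft.

y₂ = 23.9 ft; ΔE = 34.8 ft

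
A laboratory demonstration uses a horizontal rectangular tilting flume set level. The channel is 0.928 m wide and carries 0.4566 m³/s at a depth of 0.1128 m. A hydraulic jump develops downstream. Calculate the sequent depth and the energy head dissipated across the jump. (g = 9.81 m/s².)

q = Q/b = 0.4566/0.928 = 0.4920 m²/s; V₁ = q/y₁ = 4.362 m/s. Fr₁ = V₁/√(g·y₁) = 4.147.
From the momentum equation for a rectangular channel, y₂/y₁ = ½[√(1 + 8Fr₁²) − 1] = ½[√138.55 − 1] = 5.385.
y₂ = 5.385 × 0.1128 = 0.6075 m.
Head loss: ΔE = (y₂ − y₁)³/(4y₁y₂) = (0.6075 − 0.1128)³/(4×0.1128×0.6075) = 0.1210/0.2741 = 0.4416 m.

y₂ = 0.6075 m; ΔE = 0.4416 m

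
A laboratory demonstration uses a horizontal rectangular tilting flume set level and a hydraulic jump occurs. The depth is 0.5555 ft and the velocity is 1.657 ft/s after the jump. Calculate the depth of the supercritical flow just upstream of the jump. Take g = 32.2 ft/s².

Fr₂ = V₂/√(g·y₂) = 1.657/√(32.2×0.5555) = 0.3918.
From the momentum equation (using Fr₂), y₁/y₂ = ½[√(1 + 8Fr₂²) − 1] = ½[√2.2280 − 1] = 0.2463.
y₁ = 0.2463 × 0.5555 = 0.1368 ft.

y₁ = 0.1368 ft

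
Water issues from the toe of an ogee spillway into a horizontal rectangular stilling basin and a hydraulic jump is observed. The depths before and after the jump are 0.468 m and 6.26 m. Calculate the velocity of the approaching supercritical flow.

V₁ = 21.0 m/s

For a rectangular channel the momentum equation gives q² = ½·g·y₁·y₂·(y₁ + y₂) = ½×9.81×0.468×6.26×6.73 = 96.7.
q = √96.7 = 9.83 m²/s.
V₁ = q/y₁ = 9.83/0.468 = 21.0 m/s.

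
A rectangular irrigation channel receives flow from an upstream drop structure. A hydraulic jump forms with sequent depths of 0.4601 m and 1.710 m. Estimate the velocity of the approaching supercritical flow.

For a rectangular channel the momentum equation gives q² = ½·g·y₁·y₂·(y₁ + y₂) = ½×9.81×0.4601×1.710×2.170 = 8.375.
q = √8.375 = 2.894 m²/s.
V₁ = q/y₁ = 2.894/0.4601 = 6.290 m/s.

V₁ = 6.290 m/s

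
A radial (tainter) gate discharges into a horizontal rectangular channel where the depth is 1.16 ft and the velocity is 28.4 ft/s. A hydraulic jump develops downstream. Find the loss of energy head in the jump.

Fr₁ = V₁/√(g·y₁) = 28.4/√(32.2×1.16) = 4.65.
Sequent-depth ratio: y₂/y₁ = ½[√(1 + 8Fr₁²) − 1] = ½[√173.7 − 1] = 6.09.
y₂ = 6.09 × 1.16 = 7.07 ft.
Head loss: ΔE = (y₂ − y₁)³/(4y₁y₂) = (7.07 − 1.16)³/(4×1.16×7.07) = 206/32.8 = 6.28 ft.

ΔE = 6.28 ft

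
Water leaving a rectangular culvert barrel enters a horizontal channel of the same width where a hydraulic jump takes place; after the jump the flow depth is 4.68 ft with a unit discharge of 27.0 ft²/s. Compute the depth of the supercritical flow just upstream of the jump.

V₂ = q/y₂ = 27.0/4.68 = 5.77 ft/s; Fr₂ = V₂/√(g·y₂) = 0.470.
The Bélanger relation is symmetric: y₁/y₂ = ½[√(1 + 8Fr₂²) − 1] = ½[√2.767 − 1] = 0.332.
y₁ = 0.332 × 4.68 = 1.55 ft.

y₁ = 1.55 ft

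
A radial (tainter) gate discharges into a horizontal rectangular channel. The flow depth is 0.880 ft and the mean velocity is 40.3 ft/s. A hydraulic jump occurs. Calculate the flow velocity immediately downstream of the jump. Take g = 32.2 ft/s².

Fr₁ = V₁/√(g·y₁) = 40.3/√(32.2×0.880) = 7.57.
By Bélanger, y₂/y₁ = ½[√(1 + 8Fr₁²) − 1] = ½[√459.5 − 1] = 10.2.
y₂ = 10.2 × 0.880 = 8.99 ft.
q = V₁·y₁ = 40.3 × 0.880 = 35.5 ft²/s.
V₂ = q/y₂ = 35.5/8.99 = 3.94 ft/s.

V₂ = 3.94 ft/s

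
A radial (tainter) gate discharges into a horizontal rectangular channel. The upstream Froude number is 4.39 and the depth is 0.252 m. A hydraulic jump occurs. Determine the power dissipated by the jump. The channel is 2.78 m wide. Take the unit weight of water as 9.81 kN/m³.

P = 55.2 kW

Fr₁ = 4.39 (given).
From the momentum equation for a rectangular channel, y₂/y₁ = ½[√(1 + 8Fr₁²) − 1] = ½[√155.2 − 1] = 5.73.
y₂ = 5.73 × 0.252 = 1.44 m.
V₁ = Fr₁·√(g·y₁) = 4.39×√(9.81×0.252) = 6.90 m/s; q = V₁·y₁ = 1.74 m²/s. V₂ = q/y₂ = 1.74/1.44 = 1.20 m/s. E₁ = y₁ + V₁²/2g = 2.68 m; E₂ = y₂ + V₂²/2g = 1.52 m. ΔE = E₁ − E₂ = 1.16 m.
Q = q·b = 1.74 × 2.78 = 4.84 m³/s. P = γ·Q·ΔE = 9.81 × 4.84 × 1.16 = 55.2 kW.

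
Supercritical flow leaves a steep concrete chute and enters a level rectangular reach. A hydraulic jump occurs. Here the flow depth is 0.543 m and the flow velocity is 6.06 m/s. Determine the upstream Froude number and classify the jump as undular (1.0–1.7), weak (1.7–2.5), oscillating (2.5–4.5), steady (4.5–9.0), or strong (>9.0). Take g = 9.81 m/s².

Fr₁ = V₁/√(g·y₁) = 6.06/√(9.81×0.543) = 2.63.
Fr₁ = 2.63 lies in the oscillating range.

Fr₁ = 2.63; oscillating jump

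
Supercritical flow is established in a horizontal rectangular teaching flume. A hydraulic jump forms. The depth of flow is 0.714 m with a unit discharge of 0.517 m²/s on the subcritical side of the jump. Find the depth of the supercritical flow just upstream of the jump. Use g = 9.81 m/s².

y₁ = 0.0944 m

V₂ = q/y₂ = 0.517/0.714 = 0.724 m/s; Fr₂ = V₂/√(g·y₂) = 0.274.
Applying the sequent-depth relation in reverse, y₁/y₂ = ½[√(1 + 8Fr₂²) − 1] = ½[√1.599 − 1] = 0.132.
y₁ = 0.132 × 0.714 = 0.0944 m.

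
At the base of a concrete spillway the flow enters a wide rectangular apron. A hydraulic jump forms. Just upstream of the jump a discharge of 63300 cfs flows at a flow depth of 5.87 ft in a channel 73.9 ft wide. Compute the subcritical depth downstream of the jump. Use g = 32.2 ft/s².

q = Q/b = 63300/73.9 = 857 ft²/s; V₁ = q/y₁ = 146 ft/s. Fr₁ = V₁/√(g·y₁) = 10.6.
Conjugate-depth relation: y₂/y₁ = ½[√(1 + 8Fr₁²) − 1] = ½[√902.2 − 1] = 14.5.
y₂ = 14.5 × 5.87 = 85.2 ft.

y₂ = 85.2 ft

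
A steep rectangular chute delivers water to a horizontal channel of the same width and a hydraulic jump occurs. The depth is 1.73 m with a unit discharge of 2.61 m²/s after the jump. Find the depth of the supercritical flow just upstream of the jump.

V₂ = q/y₂ = 2.61/1.73 = 1.51 m/s; Fr₂ = V₂/√(g·y₂) = 0.366.
The Bélanger relation is symmetric: y₁/y₂ = ½[√(1 + 8Fr₂²) − 1] = ½[√2.073 − 1] = 0.220.
y₁ = 0.220 × 1.73 = 0.380 m.

y₁ = 0.380 m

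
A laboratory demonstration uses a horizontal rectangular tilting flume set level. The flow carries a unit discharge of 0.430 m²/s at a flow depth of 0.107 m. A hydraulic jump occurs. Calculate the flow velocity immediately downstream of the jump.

V₂ = 0.793 m/s

V₁ = q/y₁ = 0.430/0.107 = 4.02 m/s. Fr₁ = V₁/√(g·y₁) = 4.02/√(9.81×0.107) = 3.92.
By Bélanger, y₂/y₁ = ½[√(1 + 8Fr₁²) − 1] = ½[√124.1 − 1] = 5.07.
y₂ = 5.07 × 0.107 = 0.542 m.
V₂ = q/y₂ = 0.430/0.542 = 0.793 m/s.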